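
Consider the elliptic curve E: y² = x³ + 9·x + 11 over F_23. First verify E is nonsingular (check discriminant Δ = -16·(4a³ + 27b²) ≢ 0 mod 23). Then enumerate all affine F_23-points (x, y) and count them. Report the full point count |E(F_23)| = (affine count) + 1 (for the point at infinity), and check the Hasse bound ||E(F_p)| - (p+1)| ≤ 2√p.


Affine points = {(7, 7), (7, 16), (9, 4), (9, 19), (13, 5), (13, 18), (14, 11), (14, 12), (15, 5), (15, 18), (18, 5), (18, 18), (19, 7), (19, 16), (20, 7), (20, 16), (21, 10), (21, 13), (22, 1), (22, 22)}; affine count = 20; |E(F_23)| = 21.

Discriminant check: Δ ∝ 4a³ + 27b² = 4·9³ + 27·11² = 4·729 + 27·121 ≡ 19 (mod 23). Nonzero ⇒ E is nonsingular.
For each x ∈ F_23, compute rhs = x³ + 9·x + 11 mod 23, then count y ∈ F_23 with y² ≡ rhs.
  x = 0: rhs = 11, matching y values: none (0 points).
  x = 1: rhs = 21, matching y values: none (0 points).
  x = 2: rhs = 14, matching y values: none (0 points).
  x = 3: rhs = 19, matching y values: none (0 points).
  x = 4: rhs = 19, matching y values: none (0 points).
  x = 5: rhs = 20, matching y values: none (0 points).
  x = 6: rhs = 5, matching y values: none (0 points).
  x = 7: rhs = 3, matching y values: 7, 16 (2 points).
  x = 8: rhs = 20, matching y values: none (0 points).
  x = 9: rhs = 16, matching y values: 4, 19 (2 points).
  x = 10: rhs = 20, matching y values: none (0 points).
  x = 11: rhs = 15, matching y values: none (0 points).
  x = 12: rhs = 7, matching y values: none (0 points).
  x = 13: rhs = 2, matching y values: 5, 18 (2 points).
  x = 14: rhs = 6, matching y values: 11, 12 (2 points).
  x = 15: rhs = 2, matching y values: 5, 18 (2 points).
  x = 16: rhs = 19, matching y values: none (0 points).
  x = 17: rhs = 17, matching y values: none (0 points).
  x = 18: rhs = 2, matching y values: 5, 18 (2 points).
  x = 19: rhs = 3, matching y values: 7, 16 (2 points).
  x = 20: rhs = 3, matching y values: 7, 16 (2 points).
  x = 21: rhs = 8, matching y values: 10, 13 (2 points).
  x = 22: rhs = 1, matching y values: 1, 22 (2 points).
Total affine count: 20.
Full point count |E(F_23)| = 20 + 1 = 21.
Hasse bound: |21 − (23+1)| = |-3| = 3 ≤ 2√23 ≈ 9.5917 ✓.


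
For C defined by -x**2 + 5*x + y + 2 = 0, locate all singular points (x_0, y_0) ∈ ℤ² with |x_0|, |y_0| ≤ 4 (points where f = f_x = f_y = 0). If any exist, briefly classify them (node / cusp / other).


No singular points in the scanned grid; C is smooth there.

Compute partial derivatives:
  f_x = 5 - 2*x.
  f_y = 1.
f_y = 1 is a nonzero constant, so f_y never vanishes: no point (x, y) can satisfy f = f_x = f_y = 0. In particular no (x, y) ∈ {−4, ..., 4}² is singular; the curve is smooth.


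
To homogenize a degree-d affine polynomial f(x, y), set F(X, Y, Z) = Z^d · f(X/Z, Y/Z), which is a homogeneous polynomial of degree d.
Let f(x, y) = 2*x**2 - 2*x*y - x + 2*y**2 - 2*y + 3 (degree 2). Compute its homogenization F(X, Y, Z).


F(X, Y, Z) = 2*X**2 - 2*X*Y - X*Z + 2*Y**2 - 2*Y*Z + 3*Z**2

deg(f) = 2.
Substitute x = X/Z, y = Y/Z into f, then multiply by Z^2.
  monomial 2·x^2·y^0 ↦ 2·X^2·Y^0·Z^0.
  monomial -2·x^1·y^1 ↦ -2·X^1·Y^1·Z^0.
  monomial -1·x^1·y^0 ↦ -1·X^1·Y^0·Z^1.
  monomial 2·x^0·y^2 ↦ 2·X^0·Y^2·Z^0.
  monomial -2·x^0·y^1 ↦ -2·X^0·Y^1·Z^1.
  monomial 3·x^0·y^0 ↦ 3·X^0·Y^0·Z^2.
Collecting: F(X, Y, Z) = 2*X**2 - 2*X*Y - X*Z + 2*Y**2 - 2*Y*Z + 3*Z**2.


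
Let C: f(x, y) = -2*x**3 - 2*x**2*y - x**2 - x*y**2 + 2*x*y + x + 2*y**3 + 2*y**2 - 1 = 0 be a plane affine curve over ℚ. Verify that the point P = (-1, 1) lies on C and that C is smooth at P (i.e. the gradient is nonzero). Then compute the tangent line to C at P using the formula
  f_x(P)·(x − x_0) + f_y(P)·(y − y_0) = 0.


Tangent line at P: 2*x + 8*y - 6 = 0.

Step 1: f(-1, 1) = 0, so P lies on C.
Step 2: partial derivatives
  f_x(x, y) = -6*x**2 - 4*x*y - 2*x - y**2 + 2*y + 1, f_y(x, y) = -2*x**2 - 2*x*y + 2*x + 6*y**2 + 4*y.
  f_x(P) = 2, f_y(P) = 8 (gradient nonzero, so P is smooth).
Step 3: tangent line at P: 2·(x − -1) + 8·(y − 1) = 0.
Expanding: 2*x + 8*y - 6 = 0.


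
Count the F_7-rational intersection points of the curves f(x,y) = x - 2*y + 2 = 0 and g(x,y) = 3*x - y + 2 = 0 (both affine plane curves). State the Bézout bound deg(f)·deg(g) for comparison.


Common zeros: {(1, 5)}; count = 1; Bézout bound = 1.

deg(f) = 1, deg(g) = 1, so Bézout bound = 1.
Scan x ∈ F_7. For each x, list the y ∈ F_7 with f(x, y) ≡ 0 and those with g(x, y) ≡ 0 (mod 7); the common zeros in that column are the intersection.
  x = 0: f ≡ 0 at y ∈ {1}; g ≡ 0 at y ∈ {2}; common: ∅.
  x = 1: f ≡ 0 at y ∈ {5}; g ≡ 0 at y ∈ {5}; common: {5}.
  x = 2: f ≡ 0 at y ∈ {2}; g ≡ 0 at y ∈ {1}; common: ∅.
  x = 3: f ≡ 0 at y ∈ {6}; g ≡ 0 at y ∈ {4}; common: ∅.
  x = 4: f ≡ 0 at y ∈ {3}; g ≡ 0 at y ∈ {0}; common: ∅.
  x = 5: f ≡ 0 at y ∈ {0}; g ≡ 0 at y ∈ {3}; common: ∅.
  x = 6: f ≡ 0 at y ∈ {4}; g ≡ 0 at y ∈ {6}; common: ∅.
Collecting: common zeros = {(1, 5)}, so the count is 1.
Comparison with the Bézout bound: 1 ≤ 1 = deg(f)·deg(g), as expected for curves with no common component (the bound is attained).


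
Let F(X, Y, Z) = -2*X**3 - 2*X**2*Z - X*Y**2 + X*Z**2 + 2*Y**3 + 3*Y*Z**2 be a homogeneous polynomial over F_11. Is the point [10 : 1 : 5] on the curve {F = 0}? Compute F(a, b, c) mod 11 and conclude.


F(10,1,5) ≡ 1 (mod 11); P is NOT on the curve.

Evaluate F(10, 1, 5) term-by-term (mod 11).
  -2*X**3 ↦ -2·1000·1·1 = -2000
  -2*X**2*Z ↦ -2·100·1·5 = -1000
  -X*Y**2 ↦ -1·10·1·1 = -10
  X*Z**2 ↦ 1·10·1·25 = 250
  2*Y**3 ↦ 2·1·1·1 = 2
  3*Y*Z**2 ↦ 3·1·1·25 = 75
Sum: F(10, 1, 5) = (-2000) + (-1000) + (-10) + (250) + (2) + (75) = -2683.
Reducing mod 11: -2683 ≡ 1 (mod 11).
Since F(a, b, c) ≡ 1 ≠ 0 (mod 11), P does NOT lie on the curve.


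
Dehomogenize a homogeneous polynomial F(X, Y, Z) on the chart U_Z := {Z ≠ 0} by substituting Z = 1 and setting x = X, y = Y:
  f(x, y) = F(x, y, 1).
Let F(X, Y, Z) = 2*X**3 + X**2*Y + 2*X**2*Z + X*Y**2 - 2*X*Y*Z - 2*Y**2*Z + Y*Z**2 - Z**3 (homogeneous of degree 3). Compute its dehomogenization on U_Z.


f(x, y) = 2*x**3 + x**2*y + 2*x**2 + x*y**2 - 2*x*y - 2*y**2 + y - 1

On U_Z we set Z = 1. Each monomial c·X^i·Y^j·Z^k in F becomes c·x^i·y^j·1^k = c·x^i·y^j.
Substituting Z = 1: F(X, Y, 1) = 2*x**3 + x**2*y + 2*x**2 + x*y**2 - 2*x*y - 2*y**2 + y - 1.
Note: deg(f) ≤ deg(F) = 3; strict inequality happens when F is divisible by Z (lost terms).


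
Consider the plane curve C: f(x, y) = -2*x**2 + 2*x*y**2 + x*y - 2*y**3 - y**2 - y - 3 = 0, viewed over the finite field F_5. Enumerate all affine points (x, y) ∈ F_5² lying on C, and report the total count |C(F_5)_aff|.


Affine F_5-points: {(0, 2), (1, 0), (1, 3), (2, 3), (4, 0)}; count = 5.

For each of the 25 pairs (x, y) ∈ F_5², evaluate f(x, y) mod 5. Record the zeros.
  x = 0: [0↦2, 1↦3, 2↦0, 3↦1, 4↦4]  zeros at y ∈ {2}
  x = 1: [0↦0, 1↦4, 2↦3, 3↦0, 4↦3]  zeros at y ∈ {0, 3}
  x = 2: [0↦4, 1↦1, 2↦2, 3↦0, 4↦3]  zeros at y ∈ {3}
  x = 3: [0↦4, 1↦4, 2↦2, 3↦1, 4↦4]  zeros at y ∈ ∅
  x = 4: [0↦0, 1↦3, 2↦3, 3↦3, 4↦1]  zeros at y ∈ {0}
Collecting zeros: affine points = {(0, 2), (1, 0), (1, 3), (2, 3), (4, 0)}.
Total count |C(F_5)_aff| = 5.


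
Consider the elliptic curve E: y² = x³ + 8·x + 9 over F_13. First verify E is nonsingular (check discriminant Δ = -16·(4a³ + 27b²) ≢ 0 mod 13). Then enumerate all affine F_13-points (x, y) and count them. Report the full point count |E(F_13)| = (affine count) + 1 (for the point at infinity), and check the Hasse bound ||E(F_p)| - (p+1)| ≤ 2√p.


Affine points = {(0, 3), (0, 10), (4, 1), (4, 12), (6, 0), (8, 0), (9, 2), (9, 11), (10, 6), (10, 7), (12, 0)}; affine count = 11; |E(F_13)| = 12.

Discriminant check: Δ ∝ 4a³ + 27b² = 4·8³ + 27·9² = 4·512 + 27·81 ≡ 10 (mod 13). Nonzero ⇒ E is nonsingular.
For each x ∈ F_13, compute rhs = x³ + 8·x + 9 mod 13, then count y ∈ F_13 with y² ≡ rhs.
  x = 0: rhs = 9, matching y values: 3, 10 (2 points).
  x = 1: rhs = 5, matching y values: none (0 points).
  x = 2: rhs = 7, matching y values: none (0 points).
  x = 3: rhs = 8, matching y values: none (0 points).
  x = 4: rhs = 1, matching y values: 1, 12 (2 points).
  x = 5: rhs = 5, matching y values: none (0 points).
  x = 6: rhs = 0, matching y values: 0 (1 points).
  x = 7: rhs = 5, matching y values: none (0 points).
  x = 8: rhs = 0, matching y values: 0 (1 points).
  x = 9: rhs = 4, matching y values: 2, 11 (2 points).
  x = 10: rhs = 10, matching y values: 6, 7 (2 points).
  x = 11: rhs = 11, matching y values: none (0 points).
  x = 12: rhs = 0, matching y values: 0 (1 points).
Total affine count: 11.
Full point count |E(F_13)| = 11 + 1 = 12.
Hasse bound: |12 − (13+1)| = |-2| = 2 ≤ 2√13 ≈ 7.2111 ✓.


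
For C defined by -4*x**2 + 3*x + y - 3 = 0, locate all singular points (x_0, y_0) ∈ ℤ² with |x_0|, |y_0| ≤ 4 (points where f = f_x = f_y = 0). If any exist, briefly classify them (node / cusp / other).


No singular points in the scanned grid; C is smooth there.

Compute partial derivatives:
  f_x = 3 - 8*x.
  f_y = 1.
f_y = 1 is a nonzero constant, so f_y never vanishes: no point (x, y) can satisfy f = f_x = f_y = 0. In particular no (x, y) ∈ {−4, ..., 4}² is singular; the curve is smooth.


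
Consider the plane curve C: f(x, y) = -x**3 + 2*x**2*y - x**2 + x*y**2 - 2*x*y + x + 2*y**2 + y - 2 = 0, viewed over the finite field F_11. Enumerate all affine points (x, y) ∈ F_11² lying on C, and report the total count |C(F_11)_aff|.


Affine F_11-points: {(1, 2), (1, 5), (3, 2), (4, 8), (5, 1), (7, 7), (7, 8), (9, 0), (10, 2), (10, 4)}; count = 10.

For each of the 121 pairs (x, y) ∈ F_11², evaluate f(x, y) mod 11. Record the zeros.
  x = 0: [0↦9, 1↦1, 2↦8, 3↦8, 4↦1, 5↦9, 6↦10, 7↦4, 8↦2, 9↦4, 10↦10]  zeros at y ∈ ∅
  x = 1: [0↦8, 1↦1, 2↦0, 3↦5, 4↦5, 5↦0, 6↦1, 7↦8, 8↦10, 9↦7, 10↦10]  zeros at y ∈ {2, 5}
  x = 2: [0↦10, 1↦8, 2↦3, 3↦6, 4↦6, 5↦3, 6↦8, 7↦10, 8↦9, 9↦5, 10↦9]  zeros at y ∈ ∅
  x = 3: [0↦9, 1↦5, 2↦0, 3↦5, 4↦9, 5↦1, 6↦3, 7↦4, 8↦4, 9↦3, 10↦1]  zeros at y ∈ {2}
  x = 4: [0↦10, 1↦8, 2↦7, 3↦7, 4↦8, 5↦10, 6↦2, 7↦6, 8↦0, 9↦6, 10↦2]  zeros at y ∈ {8}
  x = 5: [0↦7, 1↦0, 2↦7, 3↦6, 4↦8, 5↦2, 6↦10, 7↦10, 8↦2, 9↦8, 10↦6]  zeros at y ∈ {1}
  x = 6: [0↦5, 1↦8, 2↦5, 3↦7, 4↦3, 5↦4, 6↦10, 7↦10, 8↦4, 9↦3, 10↦7]  zeros at y ∈ ∅
  x = 7: [0↦9, 1↦4, 2↦6, 3↦4, 4↦9, 5↦10, 6↦7, 7↦0, 8↦0, 9↦7, 10↦10]  zeros at y ∈ {7, 8}
  x = 8: [0↦2, 1↦4, 2↦4, 3↦2, 4↦9, 5↦3, 6↦6, 7↦7, 8↦6, 9↦3, 10↦9]  zeros at y ∈ ∅
  x = 9: [0↦0, 1↦2, 2↦4, 3↦6, 4↦8, 5↦10, 6↦1, 7↦3, 8↦5, 9↦7, 10↦9]  zeros at y ∈ {0}
  x = 10: [0↦8, 1↦3, 2↦0, 3↦10, 4↦0, 5↦3, 6↦8, 7↦4, 8↦2, 9↦2, 10↦4]  zeros at y ∈ {2, 4}
Collecting zeros: affine points = {(1, 2), (1, 5), (3, 2), (4, 8), (5, 1), (7, 7), (7, 8), (9, 0), (10, 2), (10, 4)}.
Total count |C(F_11)_aff| = 10.


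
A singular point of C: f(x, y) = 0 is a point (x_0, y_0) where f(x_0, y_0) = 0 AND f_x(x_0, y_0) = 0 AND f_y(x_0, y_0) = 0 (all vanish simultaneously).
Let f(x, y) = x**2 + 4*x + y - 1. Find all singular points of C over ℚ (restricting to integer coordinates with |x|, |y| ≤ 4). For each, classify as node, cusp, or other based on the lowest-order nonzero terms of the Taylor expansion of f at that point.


No singular points in the scanned grid; C is smooth there.

Compute partial derivatives:
  f_x = 2*x + 4.
  f_y = 1.
f_y = 1 is a nonzero constant, so f_y never vanishes: no point (x, y) can satisfy f = f_x = f_y = 0. In particular no (x, y) ∈ {−4, ..., 4}² is singular; the curve is smooth.


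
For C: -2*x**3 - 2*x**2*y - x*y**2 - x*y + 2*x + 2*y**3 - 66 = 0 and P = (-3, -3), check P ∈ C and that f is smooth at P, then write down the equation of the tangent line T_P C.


Tangent line at P: -94*x + 21*y - 219 = 0.

Step 1: f(-3, -3) = 0, so P lies on C.
Step 2: partial derivatives
  f_x(x, y) = -6*x**2 - 4*x*y - y**2 - y + 2, f_y(x, y) = -2*x**2 - 2*x*y - x + 6*y**2.
  f_x(P) = -94, f_y(P) = 21 (gradient nonzero, so P is smooth).
Step 3: tangent line at P: -94·(x − -3) + 21·(y − -3) = 0.
Expanding: -94*x + 21*y - 219 = 0.


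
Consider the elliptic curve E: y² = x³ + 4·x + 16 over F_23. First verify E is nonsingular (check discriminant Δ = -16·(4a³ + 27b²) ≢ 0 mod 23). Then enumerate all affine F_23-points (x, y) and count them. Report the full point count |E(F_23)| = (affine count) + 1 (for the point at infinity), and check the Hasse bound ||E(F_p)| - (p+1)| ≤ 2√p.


Affine points = {(0, 4), (0, 19), (2, 3), (2, 20), (3, 3), (3, 20), (4, 2), (4, 21), (5, 0), (6, 7), (6, 16), (8, 10), (8, 13), (15, 1), (15, 22), (16, 6), (16, 17), (17, 11), (17, 12), (18, 3), (18, 20), (20, 0), (21, 0)}; affine count = 23; |E(F_23)| = 24.

Discriminant check: Δ ∝ 4a³ + 27b² = 4·4³ + 27·16² = 4·64 + 27·256 ≡ 15 (mod 23). Nonzero ⇒ E is nonsingular.
For each x ∈ F_23, compute rhs = x³ + 4·x + 16 mod 23, then count y ∈ F_23 with y² ≡ rhs.
  x = 0: rhs = 16, matching y values: 4, 19 (2 points).
  x = 1: rhs = 21, matching y values: none (0 points).
  x = 2: rhs = 9, matching y values: 3, 20 (2 points).
  x = 3: rhs = 9, matching y values: 3, 20 (2 points).
  x = 4: rhs = 4, matching y values: 2, 21 (2 points).
  x = 5: rhs = 0, matching y values: 0 (1 points).
  x = 6: rhs = 3, matching y values: 7, 16 (2 points).
  x = 7: rhs = 19, matching y values: none (0 points).
  x = 8: rhs = 8, matching y values: 10, 13 (2 points).
  x = 9: rhs = 22, matching y values: none (0 points).
  x = 10: rhs = 21, matching y values: none (0 points).
  x = 11: rhs = 11, matching y values: none (0 points).
  x = 12: rhs = 21, matching y values: none (0 points).
  x = 13: rhs = 11, matching y values: none (0 points).
  x = 14: rhs = 10, matching y values: none (0 points).
  x = 15: rhs = 1, matching y values: 1, 22 (2 points).
  x = 16: rhs = 13, matching y values: 6, 17 (2 points).
  x = 17: rhs = 6, matching y values: 11, 12 (2 points).
  x = 18: rhs = 9, matching y values: 3, 20 (2 points).
  x = 19: rhs = 5, matching y values: none (0 points).
  x = 20: rhs = 0, matching y values: 0 (1 points).
  x = 21: rhs = 0, matching y values: 0 (1 points).
  x = 22: rhs = 11, matching y values: none (0 points).
Total affine count: 23.
Full point count |E(F_23)| = 23 + 1 = 24.
Hasse bound: |24 − (23+1)| = |0| = 0 ≤ 2√23 ≈ 9.5917 ✓.


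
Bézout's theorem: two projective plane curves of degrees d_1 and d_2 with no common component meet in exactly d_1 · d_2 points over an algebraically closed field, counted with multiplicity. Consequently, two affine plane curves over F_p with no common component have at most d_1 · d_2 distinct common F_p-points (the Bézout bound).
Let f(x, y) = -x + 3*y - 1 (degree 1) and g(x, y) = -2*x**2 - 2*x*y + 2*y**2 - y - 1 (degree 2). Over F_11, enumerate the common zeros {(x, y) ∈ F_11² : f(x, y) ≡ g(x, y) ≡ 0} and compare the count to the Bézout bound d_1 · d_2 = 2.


Common zeros: {(9, 7)}; count = 1; Bézout bound = 2.

deg(f) = 1, deg(g) = 2, so Bézout bound = 2.
Scan x ∈ F_11. For each x, list the y ∈ F_11 with f(x, y) ≡ 0 and those with g(x, y) ≡ 0 (mod 11); the common zeros in that column are the intersection.
  x = 0: f ≡ 0 at y ∈ {4}; g ≡ 0 at y ∈ {1, 5}; common: ∅.
  x = 1: f ≡ 0 at y ∈ {8}; g ≡ 0 at y ∈ {9}; common: ∅.
  x = 2: f ≡ 0 at y ∈ {1}; g ≡ 0 at y ∈ {2, 6}; common: ∅.
  x = 3: f ≡ 0 at y ∈ {5}; g ≡ 0 at y ∈ {3, 6}; common: ∅.
  x = 4: f ≡ 0 at y ∈ {9}; g ≡ 0 at y ∈ {0, 10}; common: ∅.
  x = 5: f ≡ 0 at y ∈ {2}; g ≡ 0 at y ∈ {3, 8}; common: ∅.
  x = 6: f ≡ 0 at y ∈ {6}; g ≡ 0 at y ∈ {5, 7}; common: ∅.
  x = 7: f ≡ 0 at y ∈ {10}; g ≡ 0 at y ∈ {0, 2}; common: ∅.
  x = 8: f ≡ 0 at y ∈ {3}; g ≡ 0 at y ∈ {4, 10}; common: ∅.
  x = 9: f ≡ 0 at y ∈ {7}; g ≡ 0 at y ∈ {7, 8}; common: {7}.
  x = 10: f ≡ 0 at y ∈ {0}; g ≡ 0 at y ∈ {1, 4}; common: ∅.
Collecting: common zeros = {(9, 7)}, so the count is 1.
Comparison with the Bézout bound: 1 ≤ 2 = deg(f)·deg(g), as expected for curves with no common component (the affine F_11-count falls short of the bound because intersections may lie at infinity, over extension fields, or carry multiplicity).


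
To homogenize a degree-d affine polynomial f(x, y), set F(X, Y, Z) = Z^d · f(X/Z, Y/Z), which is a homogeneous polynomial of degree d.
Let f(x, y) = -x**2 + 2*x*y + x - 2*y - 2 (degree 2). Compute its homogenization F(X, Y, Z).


F(X, Y, Z) = -X**2 + 2*X*Y + X*Z - 2*Y*Z - 2*Z**2

deg(f) = 2.
Substitute x = X/Z, y = Y/Z into f, then multiply by Z^2.
  monomial -1·x^2·y^0 ↦ -1·X^2·Y^0·Z^0.
  monomial 2·x^1·y^1 ↦ 2·X^1·Y^1·Z^0.
  monomial 1·x^1·y^0 ↦ 1·X^1·Y^0·Z^1.
  monomial -2·x^0·y^1 ↦ -2·X^0·Y^1·Z^1.
  monomial -2·x^0·y^0 ↦ -2·X^0·Y^0·Z^2.
Collecting: F(X, Y, Z) = -X**2 + 2*X*Y + X*Z - 2*Y*Z - 2*Z**2.


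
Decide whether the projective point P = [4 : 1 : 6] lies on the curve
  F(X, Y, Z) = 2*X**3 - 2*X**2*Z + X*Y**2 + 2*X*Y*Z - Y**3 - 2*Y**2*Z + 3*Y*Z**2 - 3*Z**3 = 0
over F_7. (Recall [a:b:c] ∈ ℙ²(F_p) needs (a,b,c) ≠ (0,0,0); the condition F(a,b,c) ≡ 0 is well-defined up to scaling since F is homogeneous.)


F(4,1,6) ≡ 2 (mod 7); P is NOT on the curve.

Evaluate F(4, 1, 6) term-by-term (mod 7).
  2*X**3 ↦ 2·64·1·1 = 128
  -2*X**2*Z ↦ -2·16·1·6 = -192
  X*Y**2 ↦ 1·4·1·1 = 4
  2*X*Y*Z ↦ 2·4·1·6 = 48
  -Y**3 ↦ -1·1·1·1 = -1
  -2*Y**2*Z ↦ -2·1·1·6 = -12
  3*Y*Z**2 ↦ 3·1·1·36 = 108
  -3*Z**3 ↦ -3·1·1·216 = -648
Sum: F(4, 1, 6) = (128) + (-192) + (4) + (48) + (-1) + (-12) + (108) + (-648) = -565.
Reducing mod 7: -565 ≡ 2 (mod 7).
Since F(a, b, c) ≡ 2 ≠ 0 (mod 7), P does NOT lie on the curve.


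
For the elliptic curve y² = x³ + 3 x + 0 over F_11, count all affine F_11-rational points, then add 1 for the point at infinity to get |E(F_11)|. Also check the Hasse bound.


Affine points = {(0, 0), (1, 2), (1, 9), (2, 5), (2, 6), (3, 5), (3, 6), (6, 5), (6, 6), (7, 1), (7, 10)}; affine count = 11; |E(F_11)| = 12.

Discriminant check: Δ ∝ 4a³ + 27b² = 4·3³ + 27·0² = 4·27 + 27·0 ≡ 9 (mod 11). Nonzero ⇒ E is nonsingular.
For each x ∈ F_11, compute rhs = x³ + 3·x + 0 mod 11, then count y ∈ F_11 with y² ≡ rhs.
  x = 0: rhs = 0, matching y values: 0 (1 points).
  x = 1: rhs = 4, matching y values: 2, 9 (2 points).
  x = 2: rhs = 3, matching y values: 5, 6 (2 points).
  x = 3: rhs = 3, matching y values: 5, 6 (2 points).
  x = 4: rhs = 10, matching y values: none (0 points).
  x = 5: rhs = 8, matching y values: none (0 points).
  x = 6: rhs = 3, matching y values: 5, 6 (2 points).
  x = 7: rhs = 1, matching y values: 1, 10 (2 points).
  x = 8: rhs = 8, matching y values: none (0 points).
  x = 9: rhs = 8, matching y values: none (0 points).
  x = 10: rhs = 7, matching y values: none (0 points).
Total affine count: 11.
Full point count |E(F_11)| = 11 + 1 = 12.
Hasse bound: |12 − (11+1)| = |0| = 0 ≤ 2√11 ≈ 6.6332 ✓.


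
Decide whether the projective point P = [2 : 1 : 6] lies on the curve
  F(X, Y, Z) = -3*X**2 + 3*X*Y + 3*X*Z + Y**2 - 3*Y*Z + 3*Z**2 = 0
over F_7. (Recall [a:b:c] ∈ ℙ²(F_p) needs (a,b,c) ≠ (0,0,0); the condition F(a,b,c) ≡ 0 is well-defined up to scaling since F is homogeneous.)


F(2,1,6) ≡ 2 (mod 7); P is NOT on the curve.

Evaluate F(2, 1, 6) term-by-term (mod 7).
  -3*X**2 ↦ -3·4·1·1 = -12
  3*X*Y ↦ 3·2·1·1 = 6
  3*X*Z ↦ 3·2·1·6 = 36
  Y**2 ↦ 1·1·1·1 = 1
  -3*Y*Z ↦ -3·1·1·6 = -18
  3*Z**2 ↦ 3·1·1·36 = 108
Sum: F(2, 1, 6) = (-12) + (6) + (36) + (1) + (-18) + (108) = 121.
Reducing mod 7: 121 ≡ 2 (mod 7).
Since F(a, b, c) ≡ 2 ≠ 0 (mod 7), P does NOT lie on the curve.


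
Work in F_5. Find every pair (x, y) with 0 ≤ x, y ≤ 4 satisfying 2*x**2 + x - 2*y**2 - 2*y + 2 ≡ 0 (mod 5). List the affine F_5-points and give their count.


Affine F_5-points: {(0, 2), (1, 0), (1, 4), (2, 2)}; count = 4.

For each of the 25 pairs (x, y) ∈ F_5², evaluate f(x, y) mod 5. Record the zeros.
  x = 0: [0↦2, 1↦3, 2↦0, 3↦3, 4↦2]  zeros at y ∈ {2}
  x = 1: [0↦0, 1↦1, 2↦3, 3↦1, 4↦0]  zeros at y ∈ {0, 4}
  x = 2: [0↦2, 1↦3, 2↦0, 3↦3, 4↦2]  zeros at y ∈ {2}
  x = 3: [0↦3, 1↦4, 2↦1, 3↦4, 4↦3]  zeros at y ∈ ∅
  x = 4: [0↦3, 1↦4, 2↦1, 3↦4, 4↦3]  zeros at y ∈ ∅
Collecting zeros: affine points = {(0, 2), (1, 0), (1, 4), (2, 2)}.
Total count |C(F_5)_aff| = 4.


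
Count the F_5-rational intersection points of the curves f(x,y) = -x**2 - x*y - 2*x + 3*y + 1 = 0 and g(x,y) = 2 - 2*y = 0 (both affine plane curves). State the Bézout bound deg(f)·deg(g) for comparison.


Common zeros: {(1, 1)}; count = 1; Bézout bound = 2.

deg(f) = 2, deg(g) = 1, so Bézout bound = 2.
Scan x ∈ F_5. For each x, list the y ∈ F_5 with f(x, y) ≡ 0 and those with g(x, y) ≡ 0 (mod 5); the common zeros in that column are the intersection.
  x = 0: f ≡ 0 at y ∈ {3}; g ≡ 0 at y ∈ {1}; common: ∅.
  x = 1: f ≡ 0 at y ∈ {1}; g ≡ 0 at y ∈ {1}; common: {1}.
  x = 2: f ≡ 0 at y ∈ {2}; g ≡ 0 at y ∈ {1}; common: ∅.
  x = 3: f ≡ 0 at y ∈ ∅; g ≡ 0 at y ∈ {1}; common: ∅.
  x = 4: f ≡ 0 at y ∈ {2}; g ≡ 0 at y ∈ {1}; common: ∅.
Collecting: common zeros = {(1, 1)}, so the count is 1.
Comparison with the Bézout bound: 1 ≤ 2 = deg(f)·deg(g), as expected for curves with no common component (the affine F_5-count falls short of the bound because intersections may lie at infinity, over extension fields, or carry multiplicity).


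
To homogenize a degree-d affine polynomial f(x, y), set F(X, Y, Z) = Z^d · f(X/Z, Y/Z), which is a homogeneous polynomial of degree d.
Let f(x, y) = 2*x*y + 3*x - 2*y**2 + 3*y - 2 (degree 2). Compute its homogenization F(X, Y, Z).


F(X, Y, Z) = 2*X*Y + 3*X*Z - 2*Y**2 + 3*Y*Z - 2*Z**2

deg(f) = 2.
Substitute x = X/Z, y = Y/Z into f, then multiply by Z^2.
  monomial 2·x^1·y^1 ↦ 2·X^1·Y^1·Z^0.
  monomial 3·x^1·y^0 ↦ 3·X^1·Y^0·Z^1.
  monomial -2·x^0·y^2 ↦ -2·X^0·Y^2·Z^0.
  monomial 3·x^0·y^1 ↦ 3·X^0·Y^1·Z^1.
  monomial -2·x^0·y^0 ↦ -2·X^0·Y^0·Z^2.
Collecting: F(X, Y, Z) = 2*X*Y + 3*X*Z - 2*Y**2 + 3*Y*Z - 2*Z**2.


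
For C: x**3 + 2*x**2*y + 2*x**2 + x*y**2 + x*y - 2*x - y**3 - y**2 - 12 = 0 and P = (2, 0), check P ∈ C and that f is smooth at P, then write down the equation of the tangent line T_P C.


Tangent line at P: 18*x + 10*y - 36 = 0.

Step 1: f(2, 0) = 0, so P lies on C.
Step 2: partial derivatives
  f_x(x, y) = 3*x**2 + 4*x*y + 4*x + y**2 + y - 2, f_y(x, y) = 2*x**2 + 2*x*y + x - 3*y**2 - 2*y.
  f_x(P) = 18, f_y(P) = 10 (gradient nonzero, so P is smooth).
Step 3: tangent line at P: 18·(x − 2) + 10·(y − 0) = 0.
Expanding: 18*x + 10*y - 36 = 0.


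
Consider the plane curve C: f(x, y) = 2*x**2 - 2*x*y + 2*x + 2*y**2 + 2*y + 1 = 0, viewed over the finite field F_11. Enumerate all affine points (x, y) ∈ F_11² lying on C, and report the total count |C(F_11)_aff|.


Affine F_11-points: {(1, 5), (1, 6), (3, 5), (3, 8), (4, 6), (4, 8), (5, 1), (5, 3), (6, 1), (6, 4), (8, 3), (8, 4)}; count = 12.

For each of the 121 pairs (x, y) ∈ F_11², evaluate f(x, y) mod 11. Record the zeros.
  x = 0: [0↦1, 1↦5, 2↦2, 3↦3, 4↦8, 5↦6, 6↦8, 7↦3, 8↦2, 9↦5, 10↦1]  zeros at y ∈ ∅
  x = 1: [0↦5, 1↦7, 2↦2, 3↦1, 4↦4, 5↦0, 6↦0, 7↦4, 8↦1, 9↦2, 10↦7]  zeros at y ∈ {5, 6}
  x = 2: [0↦2, 1↦2, 2↦6, 3↦3, 4↦4, 5↦9, 6↦7, 7↦9, 8↦4, 9↦3, 10↦6]  zeros at y ∈ ∅
  x = 3: [0↦3, 1↦1, 2↦3, 3↦9, 4↦8, 5↦0, 6↦7, 7↦7, 8↦0, 9↦8, 10↦9]  zeros at y ∈ {5, 8}
  x = 4: [0↦8, 1↦4, 2↦4, 3↦8, 4↦5, 5↦6, 6↦0, 7↦9, 8↦0, 9↦6, 10↦5]  zeros at y ∈ {6, 8}
  x = 5: [0↦6, 1↦0, 2↦9, 3↦0, 4↦6, 5↦5, 6↦8, 7↦4, 8↦4, 9↦8, 10↦5]  zeros at y ∈ {1, 3}
  x = 6: [0↦8, 1↦0, 2↦7, 3↦7, 4↦0, 5↦8, 6↦9, 7↦3, 8↦1, 9↦3, 10↦9]  zeros at y ∈ {1, 4}
  x = 7: [0↦3, 1↦4, 2↦9, 3↦7, 4↦9, 5↦4, 6↦3, 7↦6, 8↦2, 9↦2, 10↦6]  zeros at y ∈ ∅
  x = 8: [0↦2, 1↦1, 2↦4, 3↦0, 4↦0, 5↦4, 6↦1, 7↦2, 8↦7, 9↦5, 10↦7]  zeros at y ∈ {3, 4}
  x = 9: [0↦5, 1↦2, 2↦3, 3↦8, 4↦6, 5↦8, 6↦3, 7↦2, 8↦5, 9↦1, 10↦1]  zeros at y ∈ ∅
  x = 10: [0↦1, 1↦7, 2↦6, 3↦9, 4↦5, 5↦5, 6↦9, 7↦6, 8↦7, 9↦1, 10↦10]  zeros at y ∈ ∅
Collecting zeros: affine points = {(1, 5), (1, 6), (3, 5), (3, 8), (4, 6), (4, 8), (5, 1), (5, 3), (6, 1), (6, 4), (8, 3), (8, 4)}.
Total count |C(F_11)_aff| = 12.


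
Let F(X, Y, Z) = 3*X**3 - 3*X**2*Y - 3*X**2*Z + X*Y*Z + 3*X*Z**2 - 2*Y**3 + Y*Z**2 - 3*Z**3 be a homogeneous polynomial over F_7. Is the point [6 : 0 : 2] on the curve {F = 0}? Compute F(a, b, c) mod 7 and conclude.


F(6,0,2) ≡ 4 (mod 7); P is NOT on the curve.

Evaluate F(6, 0, 2) term-by-term (mod 7).
  3*X**3 ↦ 3·216·1·1 = 648
  -3*X**2*Y ↦ -3·36·0·1 = 0
  -3*X**2*Z ↦ -3·36·1·2 = -216
  X*Y*Z ↦ 1·6·0·2 = 0
  3*X*Z**2 ↦ 3·6·1·4 = 72
  -2*Y**3 ↦ -2·1·0·1 = 0
  Y*Z**2 ↦ 1·1·0·4 = 0
  -3*Z**3 ↦ -3·1·1·8 = -24
Sum: F(6, 0, 2) = (648) + (0) + (-216) + (0) + (72) + (0) + (0) + (-24) = 480.
Reducing mod 7: 480 ≡ 4 (mod 7).
Since F(a, b, c) ≡ 4 ≠ 0 (mod 7), P does NOT lie on the curve.


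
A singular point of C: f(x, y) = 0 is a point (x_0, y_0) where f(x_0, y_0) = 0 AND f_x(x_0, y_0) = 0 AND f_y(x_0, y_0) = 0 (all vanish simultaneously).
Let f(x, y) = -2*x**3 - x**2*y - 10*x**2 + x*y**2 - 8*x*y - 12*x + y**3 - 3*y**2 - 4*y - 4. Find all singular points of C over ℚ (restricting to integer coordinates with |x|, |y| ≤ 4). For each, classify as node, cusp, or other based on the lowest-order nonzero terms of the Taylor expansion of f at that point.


Singular points: {(-2, 2)}; classification: cusp.

Compute partial derivatives:
  f_x = -6*x**2 - 2*x*y - 20*x + y**2 - 8*y - 12.
  f_y = -x**2 + 2*x*y - 8*x + 3*y**2 - 6*y - 4.
Scan x_0 ∈ {−4, ..., 4}. For each x_0, f_y(x_0, y) is a polynomial in y; find its integer roots y ∈ {−4, ..., 4}, then test f_x and f at those candidates.
  x = -4: f_y(-4, y) = 3*y**2 - 14*y + 12; no integer root y with |y| ≤ 4.
  x = -3: f_y(-3, y) = 3*y**2 - 12*y + 11; no integer root y with |y| ≤ 4.
  x = -2: f_y(-2, y) = 3*y**2 - 10*y + 8; vanishes at y ∈ {2}. (-2, 2): f_x = 0, f = 0 — SINGULAR.
  x = -1: f_y(-1, y) = 3*y**2 - 8*y + 3; no integer root y with |y| ≤ 4.
  x = 0: f_y(0, y) = 3*y**2 - 6*y - 4; no integer root y with |y| ≤ 4.
  x = 1: f_y(1, y) = 3*y**2 - 4*y - 13; no integer root y with |y| ≤ 4.
  x = 2: f_y(2, y) = 3*y**2 - 2*y - 24; no integer root y with |y| ≤ 4.
  x = 3: f_y(3, y) = 3*y**2 - 37; no integer root y with |y| ≤ 4.
  x = 4: f_y(4, y) = 3*y**2 + 2*y - 52; no integer root y with |y| ≤ 4.
Only singular point on the grid: (-2, 2).
Classify: substitute x = -2 + u, y = 2 + v and expand: f = -2*u**3 - u**2*v + u*v**2 + v**3 + v**2.
No constant or linear terms (consistent with a singular point). Quadratic part: v**2. Cubic part: -2*u**3 - u**2*v + u*v**2 + v**3.
The quadratic part v**2 is a perfect square, so there is a single (double) tangent line v = 0, i.e. y = 2. Restricting the cubic part to that line (v = 0) leaves -2*u**3 ≠ 0, so f is not divisible by v and the branch is v² ≈ 2*u**3 to lowest order — this is a cusp.
Classification: cusp.


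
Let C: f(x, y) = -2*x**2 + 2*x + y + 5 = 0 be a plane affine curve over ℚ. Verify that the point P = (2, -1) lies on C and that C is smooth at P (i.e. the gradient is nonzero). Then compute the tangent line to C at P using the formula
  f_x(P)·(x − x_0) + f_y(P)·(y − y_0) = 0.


Tangent line at P: -6*x + y + 13 = 0.

Step 1: f(2, -1) = 0, so P lies on C.
Step 2: partial derivatives
  f_x(x, y) = 2 - 4*x, f_y(x, y) = 1.
  f_x(P) = -6, f_y(P) = 1 (gradient nonzero, so P is smooth).
Step 3: tangent line at P: -6·(x − 2) + 1·(y − -1) = 0.
Expanding: -6*x + y + 13 = 0.


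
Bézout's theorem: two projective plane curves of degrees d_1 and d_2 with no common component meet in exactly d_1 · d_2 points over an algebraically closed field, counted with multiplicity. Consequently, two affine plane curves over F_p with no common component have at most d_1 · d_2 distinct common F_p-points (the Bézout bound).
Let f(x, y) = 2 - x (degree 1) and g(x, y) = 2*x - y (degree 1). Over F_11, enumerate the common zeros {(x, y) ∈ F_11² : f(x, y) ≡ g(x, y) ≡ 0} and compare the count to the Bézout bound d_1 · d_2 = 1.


Common zeros: {(2, 4)}; count = 1; Bézout bound = 1.

deg(f) = 1, deg(g) = 1, so Bézout bound = 1.
Scan x ∈ F_11. For each x, list the y ∈ F_11 with f(x, y) ≡ 0 and those with g(x, y) ≡ 0 (mod 11); the common zeros in that column are the intersection.
  x = 0: f ≡ 0 at y ∈ ∅; g ≡ 0 at y ∈ {0}; common: ∅.
  x = 1: f ≡ 0 at y ∈ ∅; g ≡ 0 at y ∈ {2}; common: ∅.
  x = 2: f ≡ 0 at y ∈ {0, 1, 2, 3, 4, 5, 6, 7, 8, 9, 10}; g ≡ 0 at y ∈ {4}; common: {4}.
  x = 3: f ≡ 0 at y ∈ ∅; g ≡ 0 at y ∈ {6}; common: ∅.
  x = 4: f ≡ 0 at y ∈ ∅; g ≡ 0 at y ∈ {8}; common: ∅.
  x = 5: f ≡ 0 at y ∈ ∅; g ≡ 0 at y ∈ {10}; common: ∅.
  x = 6: f ≡ 0 at y ∈ ∅; g ≡ 0 at y ∈ {1}; common: ∅.
  x = 7: f ≡ 0 at y ∈ ∅; g ≡ 0 at y ∈ {3}; common: ∅.
  x = 8: f ≡ 0 at y ∈ ∅; g ≡ 0 at y ∈ {5}; common: ∅.
  x = 9: f ≡ 0 at y ∈ ∅; g ≡ 0 at y ∈ {7}; common: ∅.
  x = 10: f ≡ 0 at y ∈ ∅; g ≡ 0 at y ∈ {9}; common: ∅.
Collecting: common zeros = {(2, 4)}, so the count is 1.
Comparison with the Bézout bound: 1 ≤ 1 = deg(f)·deg(g), as expected for curves with no common component (the bound is attained).


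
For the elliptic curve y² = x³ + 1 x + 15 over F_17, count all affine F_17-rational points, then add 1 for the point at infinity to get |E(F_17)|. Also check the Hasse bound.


Affine points = {(0, 7), (0, 10), (1, 0), (2, 5), (2, 12), (4, 7), (4, 10), (5, 3), (5, 14), (6, 4), (6, 13), (7, 5), (7, 12), (8, 5), (8, 12), (12, 2), (12, 15), (13, 7), (13, 10), (14, 6), (14, 11), (16, 8), (16, 9)}; affine count = 23; |E(F_17)| = 24.

Discriminant check: Δ ∝ 4a³ + 27b² = 4·1³ + 27·15² = 4·1 + 27·225 ≡ 10 (mod 17). Nonzero ⇒ E is nonsingular.
For each x ∈ F_17, compute rhs = x³ + 1·x + 15 mod 17, then count y ∈ F_17 with y² ≡ rhs.
  x = 0: rhs = 15, matching y values: 7, 10 (2 points).
  x = 1: rhs = 0, matching y values: 0 (1 points).
  x = 2: rhs = 8, matching y values: 5, 12 (2 points).
  x = 3: rhs = 11, matching y values: none (0 points).
  x = 4: rhs = 15, matching y values: 7, 10 (2 points).
  x = 5: rhs = 9, matching y values: 3, 14 (2 points).
  x = 6: rhs = 16, matching y values: 4, 13 (2 points).
  x = 7: rhs = 8, matching y values: 5, 12 (2 points).
  x = 8: rhs = 8, matching y values: 5, 12 (2 points).
  x = 9: rhs = 5, matching y values: none (0 points).
  x = 10: rhs = 5, matching y values: none (0 points).
  x = 11: rhs = 14, matching y values: none (0 points).
  x = 12: rhs = 4, matching y values: 2, 15 (2 points).
  x = 13: rhs = 15, matching y values: 7, 10 (2 points).
  x = 14: rhs = 2, matching y values: 6, 11 (2 points).
  x = 15: rhs = 5, matching y values: none (0 points).
  x = 16: rhs = 13, matching y values: 8, 9 (2 points).
Total affine count: 23.
Full point count |E(F_17)| = 23 + 1 = 24.
Hasse bound: |24 − (17+1)| = |6| = 6 ≤ 2√17 ≈ 8.2462 ✓.


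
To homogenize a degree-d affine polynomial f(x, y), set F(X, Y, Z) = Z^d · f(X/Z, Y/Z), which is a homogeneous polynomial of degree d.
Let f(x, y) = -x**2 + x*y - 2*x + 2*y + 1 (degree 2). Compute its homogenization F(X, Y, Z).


F(X, Y, Z) = -X**2 + X*Y - 2*X*Z + 2*Y*Z + Z**2

deg(f) = 2.
Substitute x = X/Z, y = Y/Z into f, then multiply by Z^2.
  monomial -1·x^2·y^0 ↦ -1·X^2·Y^0·Z^0.
  monomial 1·x^1·y^1 ↦ 1·X^1·Y^1·Z^0.
  monomial -2·x^1·y^0 ↦ -2·X^1·Y^0·Z^1.
  monomial 2·x^0·y^1 ↦ 2·X^0·Y^1·Z^1.
  monomial 1·x^0·y^0 ↦ 1·X^0·Y^0·Z^2.
Collecting: F(X, Y, Z) = -X**2 + X*Y - 2*X*Z + 2*Y*Z + Z**2.


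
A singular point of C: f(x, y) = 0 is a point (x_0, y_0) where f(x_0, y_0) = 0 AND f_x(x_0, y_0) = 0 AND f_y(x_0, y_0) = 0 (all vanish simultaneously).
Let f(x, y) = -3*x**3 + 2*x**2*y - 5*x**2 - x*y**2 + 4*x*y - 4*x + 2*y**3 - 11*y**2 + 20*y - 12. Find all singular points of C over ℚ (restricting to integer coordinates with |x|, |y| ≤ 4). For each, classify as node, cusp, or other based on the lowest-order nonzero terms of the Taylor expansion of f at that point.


Singular points: {(0, 2)}; classification: node.

Compute partial derivatives:
  f_x = -9*x**2 + 4*x*y - 10*x - y**2 + 4*y - 4.
  f_y = 2*x**2 - 2*x*y + 4*x + 6*y**2 - 22*y + 20.
Scan x_0 ∈ {−4, ..., 4}. For each x_0, f_y(x_0, y) is a polynomial in y; find its integer roots y ∈ {−4, ..., 4}, then test f_x and f at those candidates.
  x = -4: f_y(-4, y) = 6*y**2 - 14*y + 36; no integer root y with |y| ≤ 4.
  x = -3: f_y(-3, y) = 6*y**2 - 16*y + 26; no integer root y with |y| ≤ 4.
  x = -2: f_y(-2, y) = 6*y**2 - 18*y + 20; no integer root y with |y| ≤ 4.
  x = -1: f_y(-1, y) = 6*y**2 - 20*y + 18; no integer root y with |y| ≤ 4.
  x = 0: f_y(0, y) = 6*y**2 - 22*y + 20; vanishes at y ∈ {2}. (0, 2): f_x = 0, f = 0 — SINGULAR.
  x = 1: f_y(1, y) = 6*y**2 - 24*y + 26; no integer root y with |y| ≤ 4.
  x = 2: f_y(2, y) = 6*y**2 - 26*y + 36; no integer root y with |y| ≤ 4.
  x = 3: f_y(3, y) = 6*y**2 - 28*y + 50; no integer root y with |y| ≤ 4.
  x = 4: f_y(4, y) = 6*y**2 - 30*y + 68; no integer root y with |y| ≤ 4.
Only singular point on the grid: (0, 2).
Classify: substitute x = 0 + u, y = 2 + v and expand: f = -3*u**3 + 2*u**2*v - u**2 - u*v**2 + 2*v**3 + v**2.
No constant or linear terms (consistent with a singular point). Quadratic part: -u**2 + v**2. Cubic part: -3*u**3 + 2*u**2*v - u*v**2 + 2*v**3.
The quadratic part v**2 - u**2 = (v − u)(v + u) splits into two distinct linear factors, so there are two distinct tangent lines y − 2 = ±(x − 0) — this is a node (ordinary double point).
Classification: node.


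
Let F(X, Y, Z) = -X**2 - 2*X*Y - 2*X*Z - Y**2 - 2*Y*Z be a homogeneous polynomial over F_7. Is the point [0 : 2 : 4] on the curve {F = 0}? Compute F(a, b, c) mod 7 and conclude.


F(0,2,4) ≡ 1 (mod 7); P is NOT on the curve.

Evaluate F(0, 2, 4) term-by-term (mod 7).
  -X**2 ↦ -1·0·1·1 = 0
  -2*X*Y ↦ -2·0·2·1 = 0
  -2*X*Z ↦ -2·0·1·4 = 0
  -Y**2 ↦ -1·1·4·1 = -4
  -2*Y*Z ↦ -2·1·2·4 = -16
Sum: F(0, 2, 4) = (0) + (0) + (0) + (-4) + (-16) = -20.
Reducing mod 7: -20 ≡ 1 (mod 7).
Since F(a, b, c) ≡ 1 ≠ 0 (mod 7), P does NOT lie on the curve.


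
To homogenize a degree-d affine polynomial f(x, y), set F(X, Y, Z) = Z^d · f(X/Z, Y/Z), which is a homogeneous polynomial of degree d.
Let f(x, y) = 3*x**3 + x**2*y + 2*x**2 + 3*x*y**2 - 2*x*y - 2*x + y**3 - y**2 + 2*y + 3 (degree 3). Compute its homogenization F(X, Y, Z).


F(X, Y, Z) = 3*X**3 + X**2*Y + 2*X**2*Z + 3*X*Y**2 - 2*X*Y*Z - 2*X*Z**2 + Y**3 - Y**2*Z + 2*Y*Z**2 + 3*Z**3

deg(f) = 3.
Substitute x = X/Z, y = Y/Z into f, then multiply by Z^3.
  monomial 3·x^3·y^0 ↦ 3·X^3·Y^0·Z^0.
  monomial 1·x^2·y^1 ↦ 1·X^2·Y^1·Z^0.
  monomial 2·x^2·y^0 ↦ 2·X^2·Y^0·Z^1.
  monomial 3·x^1·y^2 ↦ 3·X^1·Y^2·Z^0.
  monomial -2·x^1·y^1 ↦ -2·X^1·Y^1·Z^1.
  monomial -2·x^1·y^0 ↦ -2·X^1·Y^0·Z^2.
  monomial 1·x^0·y^3 ↦ 1·X^0·Y^3·Z^0.
  monomial -1·x^0·y^2 ↦ -1·X^0·Y^2·Z^1.
  monomial 2·x^0·y^1 ↦ 2·X^0·Y^1·Z^2.
  monomial 3·x^0·y^0 ↦ 3·X^0·Y^0·Z^3.
Collecting: F(X, Y, Z) = 3*X**3 + X**2*Y + 2*X**2*Z + 3*X*Y**2 - 2*X*Y*Z - 2*X*Z**2 + Y**3 - Y**2*Z + 2*Y*Z**2 + 3*Z**3.


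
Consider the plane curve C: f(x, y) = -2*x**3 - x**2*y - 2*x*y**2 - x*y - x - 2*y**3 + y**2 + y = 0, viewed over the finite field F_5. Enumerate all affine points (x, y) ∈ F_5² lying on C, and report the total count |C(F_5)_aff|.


Affine F_5-points: {(0, 0), (0, 1), (0, 2), (1, 2), (3, 1), (3, 2), (4, 1)}; count = 7.

For each of the 25 pairs (x, y) ∈ F_5², evaluate f(x, y) mod 5. Record the zeros.
  x = 0: [0↦0, 1↦0, 2↦0, 3↦3, 4↦2]  zeros at y ∈ {0, 1, 2}
  x = 1: [0↦2, 1↦3, 2↦0, 3↦1, 4↦4]  zeros at y ∈ {2}
  x = 2: [0↦2, 1↦2, 2↦4, 3↦1, 4↦1]  zeros at y ∈ ∅
  x = 3: [0↦3, 1↦0, 2↦0, 3↦1, 4↦1]  zeros at y ∈ {1, 2}
  x = 4: [0↦3, 1↦0, 2↦1, 3↦4, 4↦2]  zeros at y ∈ {1}
Collecting zeros: affine points = {(0, 0), (0, 1), (0, 2), (1, 2), (3, 1), (3, 2), (4, 1)}.
Total count |C(F_5)_aff| = 7.


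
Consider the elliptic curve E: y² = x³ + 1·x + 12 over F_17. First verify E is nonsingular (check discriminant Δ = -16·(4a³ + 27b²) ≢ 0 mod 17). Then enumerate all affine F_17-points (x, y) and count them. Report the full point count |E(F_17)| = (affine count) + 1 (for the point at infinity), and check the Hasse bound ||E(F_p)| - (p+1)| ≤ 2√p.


Affine points = {(3, 5), (3, 12), (6, 8), (6, 9), (9, 6), (9, 11), (10, 6), (10, 11), (12, 1), (12, 16), (14, 4), (14, 13), (15, 6), (15, 11)}; affine count = 14; |E(F_17)| = 15.

Discriminant check: Δ ∝ 4a³ + 27b² = 4·1³ + 27·12² = 4·1 + 27·144 ≡ 16 (mod 17). Nonzero ⇒ E is nonsingular.
For each x ∈ F_17, compute rhs = x³ + 1·x + 12 mod 17, then count y ∈ F_17 with y² ≡ rhs.
  x = 0: rhs = 12, matching y values: none (0 points).
  x = 1: rhs = 14, matching y values: none (0 points).
  x = 2: rhs = 5, matching y values: none (0 points).
  x = 3: rhs = 8, matching y values: 5, 12 (2 points).
  x = 4: rhs = 12, matching y values: none (0 points).
  x = 5: rhs = 6, matching y values: none (0 points).
  x = 6: rhs = 13, matching y values: 8, 9 (2 points).
  x = 7: rhs = 5, matching y values: none (0 points).
  x = 8: rhs = 5, matching y values: none (0 points).
  x = 9: rhs = 2, matching y values: 6, 11 (2 points).
  x = 10: rhs = 2, matching y values: 6, 11 (2 points).
  x = 11: rhs = 11, matching y values: none (0 points).
  x = 12: rhs = 1, matching y values: 1, 16 (2 points).
  x = 13: rhs = 12, matching y values: none (0 points).
  x = 14: rhs = 16, matching y values: 4, 13 (2 points).
  x = 15: rhs = 2, matching y values: 6, 11 (2 points).
  x = 16: rhs = 10, matching y values: none (0 points).
Total affine count: 14.
Full point count |E(F_17)| = 14 + 1 = 15.
Hasse bound: |15 − (17+1)| = |-3| = 3 ≤ 2√17 ≈ 8.2462 ✓.


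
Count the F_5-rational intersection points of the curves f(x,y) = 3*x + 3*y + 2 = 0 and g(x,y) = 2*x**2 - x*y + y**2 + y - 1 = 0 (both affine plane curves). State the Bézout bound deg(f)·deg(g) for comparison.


Common zeros: {(3, 3)}; count = 1; Bézout bound = 2.

deg(f) = 1, deg(g) = 2, so Bézout bound = 2.
Scan x ∈ F_5. For each x, list the y ∈ F_5 with f(x, y) ≡ 0 and those with g(x, y) ≡ 0 (mod 5); the common zeros in that column are the intersection.
  x = 0: f ≡ 0 at y ∈ {1}; g ≡ 0 at y ∈ {2}; common: ∅.
  x = 1: f ≡ 0 at y ∈ {0}; g ≡ 0 at y ∈ {2, 3}; common: ∅.
  x = 2: f ≡ 0 at y ∈ {4}; g ≡ 0 at y ∈ ∅; common: ∅.
  x = 3: f ≡ 0 at y ∈ {3}; g ≡ 0 at y ∈ {3, 4}; common: {3}.
  x = 4: f ≡ 0 at y ∈ {2}; g ≡ 0 at y ∈ {4}; common: ∅.
Collecting: common zeros = {(3, 3)}, so the count is 1.
Comparison with the Bézout bound: 1 ≤ 2 = deg(f)·deg(g), as expected for curves with no common component (the affine F_5-count falls short of the bound because intersections may lie at infinity, over extension fields, or carry multiplicity).


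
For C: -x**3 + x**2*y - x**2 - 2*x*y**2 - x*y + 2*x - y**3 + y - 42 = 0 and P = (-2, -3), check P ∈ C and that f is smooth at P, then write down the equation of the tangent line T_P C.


Tangent line at P: -9*x - 44*y - 150 = 0.

Step 1: f(-2, -3) = 0, so P lies on C.
Step 2: partial derivatives
  f_x(x, y) = -3*x**2 + 2*x*y - 2*x - 2*y**2 - y + 2, f_y(x, y) = x**2 - 4*x*y - x - 3*y**2 + 1.
  f_x(P) = -9, f_y(P) = -44 (gradient nonzero, so P is smooth).
Step 3: tangent line at P: -9·(x − -2) + -44·(y − -3) = 0.
Expanding: -9*x - 44*y - 150 = 0.
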